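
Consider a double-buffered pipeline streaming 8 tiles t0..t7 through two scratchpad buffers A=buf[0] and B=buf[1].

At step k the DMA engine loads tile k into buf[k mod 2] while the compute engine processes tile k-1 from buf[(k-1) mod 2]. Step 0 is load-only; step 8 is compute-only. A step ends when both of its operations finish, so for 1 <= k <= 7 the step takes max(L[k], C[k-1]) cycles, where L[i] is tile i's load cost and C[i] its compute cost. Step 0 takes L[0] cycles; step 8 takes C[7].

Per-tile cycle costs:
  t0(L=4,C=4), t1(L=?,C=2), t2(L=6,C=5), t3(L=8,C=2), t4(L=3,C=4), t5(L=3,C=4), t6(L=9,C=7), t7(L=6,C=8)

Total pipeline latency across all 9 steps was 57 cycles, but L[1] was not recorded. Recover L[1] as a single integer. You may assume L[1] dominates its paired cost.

step 0: dur = L[0]=4 = 4
step 1: dur = max(L[1]=?, C[0]=4) = L[1]  (unknown; binding)
step 2: dur = max(L[2]=6, C[1]=2) = 6
step 3: dur = max(L[3]=8, C[2]=5) = 8
step 4: dur = max(L[4]=3, C[3]=2) = 3
step 5: dur = max(L[5]=3, C[4]=4) = 4
step 6: dur = max(L[6]=9, C[5]=4) = 9
step 7: dur = max(L[7]=6, C[6]=7) = 7
step 8: dur = C[7]=8 = 8
sum of known step durations = 49
dur[1] = total - known = 57 - 49 = 8
L[1] is the binding max in step 1, so L[1] = dur[1] = 8

L[1] = 8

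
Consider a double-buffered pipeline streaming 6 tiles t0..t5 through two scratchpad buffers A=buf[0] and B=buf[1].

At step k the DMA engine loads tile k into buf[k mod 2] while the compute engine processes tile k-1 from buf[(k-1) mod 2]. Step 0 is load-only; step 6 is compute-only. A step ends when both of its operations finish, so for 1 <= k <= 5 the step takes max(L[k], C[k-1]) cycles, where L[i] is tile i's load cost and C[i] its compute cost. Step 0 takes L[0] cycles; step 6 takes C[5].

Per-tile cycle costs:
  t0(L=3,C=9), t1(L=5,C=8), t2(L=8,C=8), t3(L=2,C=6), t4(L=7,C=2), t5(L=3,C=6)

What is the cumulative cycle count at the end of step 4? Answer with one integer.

[0] DMA t0→A (3c) ∥ CU idle ⇒ 3c, clock 3
[1] DMA t1→B (5c) ∥ CU A:t0 (9c) ⇒ 9c, clock 12
[2] DMA t2→A (8c) ∥ CU B:t1 (8c) ⇒ 8c, clock 20
[3] DMA t3→B (2c) ∥ CU A:t2 (8c) ⇒ 8c, clock 28
[4] DMA t4→A (7c) ∥ CU B:t3 (6c) ⇒ 7c, clock 35
[5] DMA t5→B (3c) ∥ CU A:t4 (2c) ⇒ 3c, clock 38
[6] DMA idle ∥ CU B:t5 (6c) ⇒ 6c, clock 44

end_cycle[4] = 35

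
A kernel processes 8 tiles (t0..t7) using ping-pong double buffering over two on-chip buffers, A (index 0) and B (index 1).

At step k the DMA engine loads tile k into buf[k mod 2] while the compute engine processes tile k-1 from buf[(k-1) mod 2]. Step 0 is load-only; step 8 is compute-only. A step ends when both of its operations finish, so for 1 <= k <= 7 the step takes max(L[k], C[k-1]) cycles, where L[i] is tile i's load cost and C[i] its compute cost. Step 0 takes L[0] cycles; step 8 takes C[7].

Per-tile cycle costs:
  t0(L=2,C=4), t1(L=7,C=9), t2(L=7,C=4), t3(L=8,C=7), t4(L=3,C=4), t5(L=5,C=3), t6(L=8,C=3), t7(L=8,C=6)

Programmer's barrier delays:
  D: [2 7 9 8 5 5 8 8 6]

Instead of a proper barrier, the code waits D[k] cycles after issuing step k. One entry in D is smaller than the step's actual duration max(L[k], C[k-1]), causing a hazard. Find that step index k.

k=0 barrier L[0]=2→2c, D[0]=2 ok
k=1 barrier max(L[1]=7,C[0]=4)→7c, D[1]=7 ok
k=2 barrier max(L[2]=7,C[1]=9)→9c, D[2]=9 ok
k=3 barrier max(L[3]=8,C[2]=4)→8c, D[3]=8 ok
k=4 barrier max(L[4]=3,C[3]=7)→7c, D[4]=5 SHORT
k=5 barrier max(L[5]=5,C[4]=4)→5c, D[5]=5 ok
k=6 barrier max(L[6]=8,C[5]=3)→8c, D[6]=8 ok
k=7 barrier max(L[7]=8,C[6]=3)→8c, D[7]=8 ok
k=8 barrier C[7]=6→6c, D[8]=6 ok

hazard at step 4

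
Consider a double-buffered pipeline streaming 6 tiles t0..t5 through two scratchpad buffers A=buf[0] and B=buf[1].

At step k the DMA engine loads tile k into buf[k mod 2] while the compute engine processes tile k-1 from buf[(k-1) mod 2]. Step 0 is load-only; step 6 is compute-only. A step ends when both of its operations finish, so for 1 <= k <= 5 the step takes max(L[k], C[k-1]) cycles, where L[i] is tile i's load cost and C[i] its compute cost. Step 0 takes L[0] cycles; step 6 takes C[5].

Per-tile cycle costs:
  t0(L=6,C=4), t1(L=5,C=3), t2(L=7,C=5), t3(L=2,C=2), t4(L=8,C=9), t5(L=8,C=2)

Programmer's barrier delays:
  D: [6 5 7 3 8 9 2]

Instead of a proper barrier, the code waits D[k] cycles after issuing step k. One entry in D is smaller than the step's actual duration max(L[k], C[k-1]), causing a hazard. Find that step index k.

k=0 barrier L[0]=6→6c, D[0]=6 ok
k=1 barrier max(L[1]=5,C[0]=4)→5c, D[1]=5 ok
k=2 barrier max(L[2]=7,C[1]=3)→7c, D[2]=7 ok
k=3 barrier max(L[3]=2,C[2]=5)→5c, D[3]=3 SHORT
k=4 barrier max(L[4]=8,C[3]=2)→8c, D[4]=8 ok
k=5 barrier max(L[5]=8,C[4]=9)→9c, D[5]=9 ok
k=6 barrier C[5]=2→2c, D[6]=2 ok

hazard at step 3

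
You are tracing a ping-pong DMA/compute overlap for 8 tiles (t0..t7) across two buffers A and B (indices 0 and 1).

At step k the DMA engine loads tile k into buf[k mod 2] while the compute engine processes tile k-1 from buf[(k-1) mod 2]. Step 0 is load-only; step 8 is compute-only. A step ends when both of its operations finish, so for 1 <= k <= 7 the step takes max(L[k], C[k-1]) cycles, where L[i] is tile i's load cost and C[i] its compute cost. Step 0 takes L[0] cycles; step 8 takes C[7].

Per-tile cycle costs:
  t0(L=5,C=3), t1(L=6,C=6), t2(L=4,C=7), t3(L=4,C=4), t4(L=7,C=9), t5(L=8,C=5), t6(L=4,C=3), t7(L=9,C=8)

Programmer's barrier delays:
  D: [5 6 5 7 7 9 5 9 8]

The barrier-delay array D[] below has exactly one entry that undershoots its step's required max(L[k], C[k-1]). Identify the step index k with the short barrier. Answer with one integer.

hazard at step 2

k=0 barrier L[0]=5→5c, D[0]=5 ok
k=1 barrier max(L[1]=6,C[0]=3)→6c, D[1]=6 ok
k=2 barrier max(L[2]=4,C[1]=6)→6c, D[2]=5 SHORT
k=3 barrier max(L[3]=4,C[2]=7)→7c, D[3]=7 ok
k=4 barrier max(L[4]=7,C[3]=4)→7c, D[4]=7 ok
k=5 barrier max(L[5]=8,C[4]=9)→9c, D[5]=9 ok
k=6 barrier max(L[6]=4,C[5]=5)→5c, D[6]=5 ok
k=7 barrier max(L[7]=9,C[6]=3)→9c, D[7]=9 ok
k=8 barrier C[7]=8→8c, D[8]=8 ok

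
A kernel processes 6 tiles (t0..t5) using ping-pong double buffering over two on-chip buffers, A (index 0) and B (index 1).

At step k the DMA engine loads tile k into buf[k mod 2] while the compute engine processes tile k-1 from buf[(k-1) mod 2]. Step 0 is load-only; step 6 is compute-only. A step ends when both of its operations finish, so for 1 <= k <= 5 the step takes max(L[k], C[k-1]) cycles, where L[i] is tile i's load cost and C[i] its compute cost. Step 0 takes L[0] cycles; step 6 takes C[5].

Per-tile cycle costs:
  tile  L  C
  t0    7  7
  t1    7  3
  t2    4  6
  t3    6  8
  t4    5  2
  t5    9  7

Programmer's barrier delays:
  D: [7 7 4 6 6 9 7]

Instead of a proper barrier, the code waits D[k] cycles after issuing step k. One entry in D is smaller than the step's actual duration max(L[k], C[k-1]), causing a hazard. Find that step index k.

[0] required=L[0]=7=7 vs D=7 ok
[1] required=max(L[1]=7,C[0]=7)=7 vs D=7 ok
[2] required=max(L[2]=4,C[1]=3)=4 vs D=4 ok
[3] required=max(L[3]=6,C[2]=6)=6 vs D=6 ok
[4] required=max(L[4]=5,C[3]=8)=8 vs D=6 SHORT
[5] required=max(L[5]=9,C[4]=2)=9 vs D=9 ok
[6] required=C[5]=7=7 vs D=7 ok

hazard at step 4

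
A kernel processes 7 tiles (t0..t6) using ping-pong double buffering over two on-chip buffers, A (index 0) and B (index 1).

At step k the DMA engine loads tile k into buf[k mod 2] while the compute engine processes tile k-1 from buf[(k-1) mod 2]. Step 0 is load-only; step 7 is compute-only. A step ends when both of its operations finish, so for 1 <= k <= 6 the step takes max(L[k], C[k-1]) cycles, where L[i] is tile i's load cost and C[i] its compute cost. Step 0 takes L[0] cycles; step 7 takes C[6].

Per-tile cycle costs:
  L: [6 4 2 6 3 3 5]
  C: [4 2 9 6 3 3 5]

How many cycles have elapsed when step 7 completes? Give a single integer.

end_cycle[7] = 40

[0] DMA t0→A (6c) ∥ CU idle ⇒ 6c, clock 6
[1] DMA t1→B (4c) ∥ CU A:t0 (4c) ⇒ 4c, clock 10
[2] DMA t2→A (2c) ∥ CU B:t1 (2c) ⇒ 2c, clock 12
[3] DMA t3→B (6c) ∥ CU A:t2 (9c) ⇒ 9c, clock 21
[4] DMA t4→A (3c) ∥ CU B:t3 (6c) ⇒ 6c, clock 27
[5] DMA t5→B (3c) ∥ CU A:t4 (3c) ⇒ 3c, clock 30
[6] DMA t6→A (5c) ∥ CU B:t5 (3c) ⇒ 5c, clock 35
[7] DMA idle ∥ CU A:t6 (5c) ⇒ 5c, clock 40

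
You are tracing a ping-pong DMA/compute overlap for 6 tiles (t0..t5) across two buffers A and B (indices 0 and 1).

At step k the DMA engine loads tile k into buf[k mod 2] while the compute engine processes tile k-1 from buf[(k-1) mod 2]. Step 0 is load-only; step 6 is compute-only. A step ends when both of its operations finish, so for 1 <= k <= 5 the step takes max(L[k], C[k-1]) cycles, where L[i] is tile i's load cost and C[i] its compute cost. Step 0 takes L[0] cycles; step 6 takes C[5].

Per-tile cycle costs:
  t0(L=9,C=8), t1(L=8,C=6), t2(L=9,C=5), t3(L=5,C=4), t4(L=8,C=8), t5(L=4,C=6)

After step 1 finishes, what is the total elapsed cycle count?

end_cycle[1] = 17

  0. 9=9c; end=9; A:t0 B:-
  1. max(8,8)=8c; end=17; A:t0 B:t1
  2. max(9,6)=9c; end=26; A:t2 B:t1
  3. max(5,5)=5c; end=31; A:t2 B:t3
  4. max(8,4)=8c; end=39; A:t4 B:t3
  5. max(4,8)=8c; end=47; A:t4 B:t5
  6. 6=6c; end=53; A:t4 B:t5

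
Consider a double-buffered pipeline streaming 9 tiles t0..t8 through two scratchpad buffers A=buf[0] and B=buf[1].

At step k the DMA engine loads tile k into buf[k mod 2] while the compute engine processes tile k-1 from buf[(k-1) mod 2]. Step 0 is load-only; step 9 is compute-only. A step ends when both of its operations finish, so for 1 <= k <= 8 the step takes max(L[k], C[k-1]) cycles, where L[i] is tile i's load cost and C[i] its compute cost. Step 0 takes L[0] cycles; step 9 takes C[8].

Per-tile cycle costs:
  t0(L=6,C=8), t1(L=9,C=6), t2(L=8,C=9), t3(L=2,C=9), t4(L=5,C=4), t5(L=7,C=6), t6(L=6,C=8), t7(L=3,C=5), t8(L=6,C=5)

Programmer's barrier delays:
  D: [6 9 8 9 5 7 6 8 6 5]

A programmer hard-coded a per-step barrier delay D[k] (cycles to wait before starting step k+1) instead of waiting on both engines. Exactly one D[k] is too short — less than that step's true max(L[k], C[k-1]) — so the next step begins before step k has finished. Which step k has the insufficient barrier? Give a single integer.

hazard at step 4

k=0 barrier L[0]=6→6c, D[0]=6 ok
k=1 barrier max(L[1]=9,C[0]=8)→9c, D[1]=9 ok
k=2 barrier max(L[2]=8,C[1]=6)→8c, D[2]=8 ok
k=3 barrier max(L[3]=2,C[2]=9)→9c, D[3]=9 ok
k=4 barrier max(L[4]=5,C[3]=9)→9c, D[4]=5 SHORT
k=5 barrier max(L[5]=7,C[4]=4)→7c, D[5]=7 ok
k=6 barrier max(L[6]=6,C[5]=6)→6c, D[6]=6 ok
k=7 barrier max(L[7]=3,C[6]=8)→8c, D[7]=8 ok
k=8 barrier max(L[8]=6,C[7]=5)→6c, D[8]=6 ok
k=9 barrier C[8]=5→5c, D[9]=5 ok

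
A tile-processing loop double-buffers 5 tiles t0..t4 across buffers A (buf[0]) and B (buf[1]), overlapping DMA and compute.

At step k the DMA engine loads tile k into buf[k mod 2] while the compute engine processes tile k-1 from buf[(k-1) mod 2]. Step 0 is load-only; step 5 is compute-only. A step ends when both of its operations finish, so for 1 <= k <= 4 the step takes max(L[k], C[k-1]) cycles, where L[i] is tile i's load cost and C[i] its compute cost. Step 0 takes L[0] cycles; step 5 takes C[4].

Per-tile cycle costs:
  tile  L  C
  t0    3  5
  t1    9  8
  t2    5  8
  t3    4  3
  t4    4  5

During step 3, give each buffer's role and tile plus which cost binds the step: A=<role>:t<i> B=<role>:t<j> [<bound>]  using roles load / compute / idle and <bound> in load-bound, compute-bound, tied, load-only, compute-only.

k=0 load=t0/3c comp=- wait=3 total=3
k=1 load=t1/9c comp=t0/5c wait=9 total=12
k=2 load=t2/5c comp=t1/8c wait=8 total=20
k=3 load=t3/4c comp=t2/8c wait=8 total=28
k=4 load=t4/4c comp=t3/3c wait=4 total=32
k=5 load=- comp=t4/5c wait=5 total=37

step 3: A=compute:t2 B=load:t3 [compute-bound]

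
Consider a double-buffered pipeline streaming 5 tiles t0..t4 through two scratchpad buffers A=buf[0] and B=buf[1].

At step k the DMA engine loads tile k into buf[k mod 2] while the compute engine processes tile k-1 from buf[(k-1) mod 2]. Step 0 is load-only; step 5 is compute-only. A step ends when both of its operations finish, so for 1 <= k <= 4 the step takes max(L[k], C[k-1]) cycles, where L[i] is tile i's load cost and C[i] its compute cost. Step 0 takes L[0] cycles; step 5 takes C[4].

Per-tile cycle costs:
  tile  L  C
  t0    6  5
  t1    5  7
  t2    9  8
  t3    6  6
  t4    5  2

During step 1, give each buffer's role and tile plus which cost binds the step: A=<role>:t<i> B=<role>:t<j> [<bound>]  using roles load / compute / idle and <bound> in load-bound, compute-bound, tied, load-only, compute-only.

[0] DMA t0→A (6c) ∥ CU idle ⇒ 6c, clock 6
[1] DMA t1→B (5c) ∥ CU A:t0 (5c) ⇒ 5c, clock 11
[2] DMA t2→A (9c) ∥ CU B:t1 (7c) ⇒ 9c, clock 20
[3] DMA t3→B (6c) ∥ CU A:t2 (8c) ⇒ 8c, clock 28
[4] DMA t4→A (5c) ∥ CU B:t3 (6c) ⇒ 6c, clock 34
[5] DMA idle ∥ CU A:t4 (2c) ⇒ 2c, clock 36

step 1: A=compute:t0 B=load:t1 [tied]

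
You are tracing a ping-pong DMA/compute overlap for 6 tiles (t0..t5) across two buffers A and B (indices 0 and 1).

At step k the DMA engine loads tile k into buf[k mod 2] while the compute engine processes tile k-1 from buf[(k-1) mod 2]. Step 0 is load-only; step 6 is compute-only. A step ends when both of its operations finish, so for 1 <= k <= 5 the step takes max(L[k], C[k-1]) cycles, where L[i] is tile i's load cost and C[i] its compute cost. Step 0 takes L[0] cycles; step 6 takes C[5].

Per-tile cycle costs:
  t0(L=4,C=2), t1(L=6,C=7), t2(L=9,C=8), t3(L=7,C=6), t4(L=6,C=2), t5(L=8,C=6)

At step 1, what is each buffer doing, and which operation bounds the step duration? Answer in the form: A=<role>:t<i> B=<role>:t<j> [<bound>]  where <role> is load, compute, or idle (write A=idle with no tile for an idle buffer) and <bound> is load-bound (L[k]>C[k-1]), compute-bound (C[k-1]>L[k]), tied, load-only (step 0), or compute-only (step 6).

step 1: A=compute:t0 B=load:t1 [load-bound]

step 0: L[0]=4 → dur=4, Σ=4 | A=load:t0 B=idle [load-only]
step 1: L[1]=6 C[0]=2 → dur=6, Σ=10 | A=compute:t0 B=load:t1 [load-bound]
step 2: L[2]=9 C[1]=7 → dur=9, Σ=19 | A=load:t2 B=compute:t1 [load-bound]
step 3: L[3]=7 C[2]=8 → dur=8, Σ=27 | A=compute:t2 B=load:t3 [compute-bound]
step 4: L[4]=6 C[3]=6 → dur=6, Σ=33 | A=load:t4 B=compute:t3 [tied]
step 5: L[5]=8 C[4]=2 → dur=8, Σ=41 | A=compute:t4 B=load:t5 [load-bound]
step 6: C[5]=6 → dur=6, Σ=47 | A=idle B=compute:t5 [compute-only]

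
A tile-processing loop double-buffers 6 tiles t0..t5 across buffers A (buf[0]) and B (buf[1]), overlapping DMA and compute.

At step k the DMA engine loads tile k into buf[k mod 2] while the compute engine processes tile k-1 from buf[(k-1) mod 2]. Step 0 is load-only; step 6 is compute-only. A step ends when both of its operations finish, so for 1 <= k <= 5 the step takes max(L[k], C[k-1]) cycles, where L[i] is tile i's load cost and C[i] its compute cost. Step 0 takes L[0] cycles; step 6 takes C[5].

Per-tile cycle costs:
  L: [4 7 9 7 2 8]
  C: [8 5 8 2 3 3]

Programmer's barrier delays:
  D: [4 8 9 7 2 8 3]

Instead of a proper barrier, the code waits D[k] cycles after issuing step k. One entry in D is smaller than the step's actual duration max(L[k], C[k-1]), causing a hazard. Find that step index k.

hazard at step 3

step 0: need L[0]=4 = 4; D[0]=4 ok
step 1: need max(L[1]=7,C[0]=8) = 8; D[1]=8 ok
step 2: need max(L[2]=9,C[1]=5) = 9; D[2]=9 ok
step 3: need max(L[3]=7,C[2]=8) = 8; D[3]=7 SHORT
step 4: need max(L[4]=2,C[3]=2) = 2; D[4]=2 ok
step 5: need max(L[5]=8,C[4]=3) = 8; D[5]=8 ok
step 6: need C[5]=3 = 3; D[6]=3 ok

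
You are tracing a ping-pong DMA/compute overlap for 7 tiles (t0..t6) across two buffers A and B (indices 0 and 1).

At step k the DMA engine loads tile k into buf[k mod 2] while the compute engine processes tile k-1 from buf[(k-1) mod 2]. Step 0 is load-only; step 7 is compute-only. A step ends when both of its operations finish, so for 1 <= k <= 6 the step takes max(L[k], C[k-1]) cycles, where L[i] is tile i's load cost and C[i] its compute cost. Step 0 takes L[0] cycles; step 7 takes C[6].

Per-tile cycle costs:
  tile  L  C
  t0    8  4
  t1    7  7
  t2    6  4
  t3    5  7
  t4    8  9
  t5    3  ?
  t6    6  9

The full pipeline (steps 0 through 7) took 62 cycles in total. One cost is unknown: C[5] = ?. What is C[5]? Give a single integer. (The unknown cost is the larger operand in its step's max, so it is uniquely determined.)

C[5] = 9

step 0 | dur = L[0]=8 = 8
step 1 | dur = max(L[1]=7, C[0]=4) = 7
step 2 | dur = max(L[2]=6, C[1]=7) = 7
step 3 | dur = max(L[3]=5, C[2]=4) = 5
step 4 | dur = max(L[4]=8, C[3]=7) = 8
step 5 | dur = max(L[5]=3, C[4]=9) = 9
step 6 | dur = max(L[6]=6, C[5]=?) = C[5]  (unknown; binding)
step 7 | dur = C[6]=9 = 9
sum of known step durations = 53
dur[6] = total - known = 62 - 53 = 9
C[5] is the binding max in step 6, so C[5] = dur[6] = 9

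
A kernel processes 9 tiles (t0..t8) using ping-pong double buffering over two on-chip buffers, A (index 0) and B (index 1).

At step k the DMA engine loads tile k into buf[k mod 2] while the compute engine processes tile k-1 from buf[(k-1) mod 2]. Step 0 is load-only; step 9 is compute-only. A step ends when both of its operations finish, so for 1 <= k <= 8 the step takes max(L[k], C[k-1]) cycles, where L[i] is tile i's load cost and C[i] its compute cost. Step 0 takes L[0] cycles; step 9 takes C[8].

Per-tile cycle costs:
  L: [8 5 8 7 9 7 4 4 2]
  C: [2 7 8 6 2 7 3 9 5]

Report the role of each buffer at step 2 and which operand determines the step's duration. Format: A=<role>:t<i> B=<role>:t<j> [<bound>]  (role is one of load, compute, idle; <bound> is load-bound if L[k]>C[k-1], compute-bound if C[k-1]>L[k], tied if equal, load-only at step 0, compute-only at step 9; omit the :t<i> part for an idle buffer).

step 2: A=load:t2 B=compute:t1 [load-bound]

step 0: L[0]=8 → dur=8, Σ=8 | A=load:t0 B=idle [load-only]
step 1: L[1]=5 C[0]=2 → dur=5, Σ=13 | A=compute:t0 B=load:t1 [load-bound]
step 2: L[2]=8 C[1]=7 → dur=8, Σ=21 | A=load:t2 B=compute:t1 [load-bound]
step 3: L[3]=7 C[2]=8 → dur=8, Σ=29 | A=compute:t2 B=load:t3 [compute-bound]
step 4: L[4]=9 C[3]=6 → dur=9, Σ=38 | A=load:t4 B=compute:t3 [load-bound]
step 5: L[5]=7 C[4]=2 → dur=7, Σ=45 | A=compute:t4 B=load:t5 [load-bound]
step 6: L[6]=4 C[5]=7 → dur=7, Σ=52 | A=load:t6 B=compute:t5 [compute-bound]
step 7: L[7]=4 C[6]=3 → dur=4, Σ=56 | A=compute:t6 B=load:t7 [load-bound]
step 8: L[8]=2 C[7]=9 → dur=9, Σ=65 | A=load:t8 B=compute:t7 [compute-bound]
step 9: C[8]=5 → dur=5, Σ=70 | A=compute:t8 B=idle [compute-only]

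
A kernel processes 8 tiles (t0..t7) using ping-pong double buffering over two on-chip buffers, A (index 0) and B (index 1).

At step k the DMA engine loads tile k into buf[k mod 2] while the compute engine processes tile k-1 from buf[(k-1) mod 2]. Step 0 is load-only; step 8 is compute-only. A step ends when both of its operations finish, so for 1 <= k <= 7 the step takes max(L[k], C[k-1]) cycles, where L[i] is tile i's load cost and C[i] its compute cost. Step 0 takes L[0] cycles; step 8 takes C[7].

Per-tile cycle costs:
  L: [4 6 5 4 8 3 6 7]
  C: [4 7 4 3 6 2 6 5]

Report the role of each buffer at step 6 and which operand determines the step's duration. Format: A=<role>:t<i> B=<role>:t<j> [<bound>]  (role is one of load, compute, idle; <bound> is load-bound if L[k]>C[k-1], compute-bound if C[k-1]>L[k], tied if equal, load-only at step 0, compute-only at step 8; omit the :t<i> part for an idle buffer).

step 6: A=load:t6 B=compute:t5 [load-bound]

k=0 load=t0/4c comp=- wait=4 total=4
k=1 load=t1/6c comp=t0/4c wait=6 total=10
k=2 load=t2/5c comp=t1/7c wait=7 total=17
k=3 load=t3/4c comp=t2/4c wait=4 total=21
k=4 load=t4/8c comp=t3/3c wait=8 total=29
k=5 load=t5/3c comp=t4/6c wait=6 total=35
k=6 load=t6/6c comp=t5/2c wait=6 total=41
k=7 load=t7/7c comp=t6/6c wait=7 total=48
k=8 load=- comp=t7/5c wait=5 total=53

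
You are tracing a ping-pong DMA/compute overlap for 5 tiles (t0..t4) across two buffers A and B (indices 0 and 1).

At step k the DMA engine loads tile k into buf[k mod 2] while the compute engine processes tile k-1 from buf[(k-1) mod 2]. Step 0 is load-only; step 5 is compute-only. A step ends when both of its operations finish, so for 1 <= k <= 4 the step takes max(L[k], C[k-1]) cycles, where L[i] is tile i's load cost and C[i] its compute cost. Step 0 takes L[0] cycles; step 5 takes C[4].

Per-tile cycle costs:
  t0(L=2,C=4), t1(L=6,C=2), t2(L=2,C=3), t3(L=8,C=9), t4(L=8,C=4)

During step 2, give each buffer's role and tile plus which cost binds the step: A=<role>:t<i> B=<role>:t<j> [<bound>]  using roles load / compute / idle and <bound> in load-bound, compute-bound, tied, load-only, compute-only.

step 0: L[0]=2 → dur=2, Σ=2 | A=load:t0 B=idle [load-only]
step 1: L[1]=6 C[0]=4 → dur=6, Σ=8 | A=compute:t0 B=load:t1 [load-bound]
step 2: L[2]=2 C[1]=2 → dur=2, Σ=10 | A=load:t2 B=compute:t1 [tied]
step 3: L[3]=8 C[2]=3 → dur=8, Σ=18 | A=compute:t2 B=load:t3 [load-bound]
step 4: L[4]=8 C[3]=9 → dur=9, Σ=27 | A=load:t4 B=compute:t3 [compute-bound]
step 5: C[4]=4 → dur=4, Σ=31 | A=compute:t4 B=idle [compute-only]

step 2: A=load:t2 B=compute:t1 [tied]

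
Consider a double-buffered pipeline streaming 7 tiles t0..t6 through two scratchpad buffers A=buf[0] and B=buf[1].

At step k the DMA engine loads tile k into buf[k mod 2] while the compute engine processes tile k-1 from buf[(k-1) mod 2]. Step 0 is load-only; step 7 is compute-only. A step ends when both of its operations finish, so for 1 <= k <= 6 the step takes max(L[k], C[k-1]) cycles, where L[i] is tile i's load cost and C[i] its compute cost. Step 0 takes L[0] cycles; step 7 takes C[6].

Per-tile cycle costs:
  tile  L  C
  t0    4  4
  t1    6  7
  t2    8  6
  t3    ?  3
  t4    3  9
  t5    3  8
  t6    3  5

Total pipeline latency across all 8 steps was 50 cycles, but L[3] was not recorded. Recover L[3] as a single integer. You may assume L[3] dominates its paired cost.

L[3] = 7

step 0 = dur = L[0]=4 = 4
step 1 = dur = max(L[1]=6, C[0]=4) = 6
step 2 = dur = max(L[2]=8, C[1]=7) = 8
step 3 = dur = max(L[3]=?, C[2]=6) = L[3]  (unknown; binding)
step 4 = dur = max(L[4]=3, C[3]=3) = 3
step 5 = dur = max(L[5]=3, C[4]=9) = 9
step 6 = dur = max(L[6]=3, C[5]=8) = 8
step 7 = dur = C[6]=5 = 5
sum of known step durations = 43
dur[3] = total - known = 50 - 43 = 7
L[3] is the binding max in step 3, so L[3] = dur[3] = 7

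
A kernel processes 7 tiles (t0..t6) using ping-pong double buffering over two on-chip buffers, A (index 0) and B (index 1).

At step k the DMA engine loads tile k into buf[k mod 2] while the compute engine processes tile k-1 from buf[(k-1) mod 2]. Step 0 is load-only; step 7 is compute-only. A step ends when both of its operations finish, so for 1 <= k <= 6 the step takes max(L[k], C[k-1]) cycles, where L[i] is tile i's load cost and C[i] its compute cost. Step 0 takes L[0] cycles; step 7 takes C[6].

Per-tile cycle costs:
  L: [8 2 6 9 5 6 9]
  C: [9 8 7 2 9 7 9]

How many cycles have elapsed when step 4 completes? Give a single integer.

end_cycle[4] = 39

[0] DMA t0→A (8c) ∥ CU idle ⇒ 8c, clock 8
[1] DMA t1→B (2c) ∥ CU A:t0 (9c) ⇒ 9c, clock 17
[2] DMA t2→A (6c) ∥ CU B:t1 (8c) ⇒ 8c, clock 25
[3] DMA t3→B (9c) ∥ CU A:t2 (7c) ⇒ 9c, clock 34
[4] DMA t4→A (5c) ∥ CU B:t3 (2c) ⇒ 5c, clock 39
[5] DMA t5→B (6c) ∥ CU A:t4 (9c) ⇒ 9c, clock 48
[6] DMA t6→A (9c) ∥ CU B:t5 (7c) ⇒ 9c, clock 57
[7] DMA idle ∥ CU A:t6 (9c) ⇒ 9c, clock 66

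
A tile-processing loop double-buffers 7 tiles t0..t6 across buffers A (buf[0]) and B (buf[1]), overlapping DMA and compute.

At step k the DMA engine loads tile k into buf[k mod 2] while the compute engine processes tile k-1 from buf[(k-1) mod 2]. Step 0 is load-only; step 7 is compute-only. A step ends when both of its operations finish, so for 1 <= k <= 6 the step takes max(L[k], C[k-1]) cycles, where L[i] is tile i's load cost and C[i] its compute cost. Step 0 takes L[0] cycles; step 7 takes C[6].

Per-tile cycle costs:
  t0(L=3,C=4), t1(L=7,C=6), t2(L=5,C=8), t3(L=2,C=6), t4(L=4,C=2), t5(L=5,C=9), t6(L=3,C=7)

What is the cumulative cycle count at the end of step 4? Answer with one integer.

  0. 3=3c; end=3; A:t0 B:-
  1. max(7,4)=7c; end=10; A:t0 B:t1
  2. max(5,6)=6c; end=16; A:t2 B:t1
  3. max(2,8)=8c; end=24; A:t2 B:t3
  4. max(4,6)=6c; end=30; A:t4 B:t3
  5. max(5,2)=5c; end=35; A:t4 B:t5
  6. max(3,9)=9c; end=44; A:t6 B:t5
  7. 7=7c; end=51; A:t6 B:t5

end_cycle[4] = 30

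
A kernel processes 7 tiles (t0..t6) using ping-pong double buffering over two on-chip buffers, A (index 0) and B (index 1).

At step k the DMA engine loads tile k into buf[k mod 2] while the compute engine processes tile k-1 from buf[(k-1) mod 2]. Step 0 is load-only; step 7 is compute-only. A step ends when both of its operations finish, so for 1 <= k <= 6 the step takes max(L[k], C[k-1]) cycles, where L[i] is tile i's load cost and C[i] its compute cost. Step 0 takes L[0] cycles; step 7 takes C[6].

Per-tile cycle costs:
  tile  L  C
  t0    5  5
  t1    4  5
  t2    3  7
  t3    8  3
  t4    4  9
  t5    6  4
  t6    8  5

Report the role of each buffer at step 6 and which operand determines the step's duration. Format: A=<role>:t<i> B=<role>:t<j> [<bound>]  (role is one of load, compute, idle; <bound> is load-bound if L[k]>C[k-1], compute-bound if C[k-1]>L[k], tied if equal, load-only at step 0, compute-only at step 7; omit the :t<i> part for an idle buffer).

k=0 load=t0/5c comp=- wait=5 total=5
k=1 load=t1/4c comp=t0/5c wait=5 total=10
k=2 load=t2/3c comp=t1/5c wait=5 total=15
k=3 load=t3/8c comp=t2/7c wait=8 total=23
k=4 load=t4/4c comp=t3/3c wait=4 total=27
k=5 load=t5/6c comp=t4/9c wait=9 total=36
k=6 load=t6/8c comp=t5/4c wait=8 total=44
k=7 load=- comp=t6/5c wait=5 total=49

step 6: A=load:t6 B=compute:t5 [load-bound]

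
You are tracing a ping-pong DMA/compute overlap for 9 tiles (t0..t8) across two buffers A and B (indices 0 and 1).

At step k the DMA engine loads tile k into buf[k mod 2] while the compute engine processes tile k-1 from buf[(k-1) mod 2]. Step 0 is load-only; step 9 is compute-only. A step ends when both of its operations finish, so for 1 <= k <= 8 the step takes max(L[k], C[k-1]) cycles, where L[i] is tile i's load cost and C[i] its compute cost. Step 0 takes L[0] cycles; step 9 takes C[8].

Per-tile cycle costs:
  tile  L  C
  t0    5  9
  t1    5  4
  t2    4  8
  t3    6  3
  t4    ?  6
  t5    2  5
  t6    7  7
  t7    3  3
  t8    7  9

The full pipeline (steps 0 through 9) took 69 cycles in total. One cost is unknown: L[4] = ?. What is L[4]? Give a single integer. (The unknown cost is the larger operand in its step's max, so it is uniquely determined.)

L[4] = 7

step 0 → dur = L[0]=5 = 5
step 1 → dur = max(L[1]=5, C[0]=9) = 9
step 2 → dur = max(L[2]=4, C[1]=4) = 4
step 3 → dur = max(L[3]=6, C[2]=8) = 8
step 4 → dur = max(L[4]=?, C[3]=3) = L[4]  (unknown; binding)
step 5 → dur = max(L[5]=2, C[4]=6) = 6
step 6 → dur = max(L[6]=7, C[5]=5) = 7
step 7 → dur = max(L[7]=3, C[6]=7) = 7
step 8 → dur = max(L[8]=7, C[7]=3) = 7
step 9 → dur = C[8]=9 = 9
sum of known step durations = 62
dur[4] = total - known = 69 - 62 = 7
L[4] is the binding max in step 4, so L[4] = dur[4] = 7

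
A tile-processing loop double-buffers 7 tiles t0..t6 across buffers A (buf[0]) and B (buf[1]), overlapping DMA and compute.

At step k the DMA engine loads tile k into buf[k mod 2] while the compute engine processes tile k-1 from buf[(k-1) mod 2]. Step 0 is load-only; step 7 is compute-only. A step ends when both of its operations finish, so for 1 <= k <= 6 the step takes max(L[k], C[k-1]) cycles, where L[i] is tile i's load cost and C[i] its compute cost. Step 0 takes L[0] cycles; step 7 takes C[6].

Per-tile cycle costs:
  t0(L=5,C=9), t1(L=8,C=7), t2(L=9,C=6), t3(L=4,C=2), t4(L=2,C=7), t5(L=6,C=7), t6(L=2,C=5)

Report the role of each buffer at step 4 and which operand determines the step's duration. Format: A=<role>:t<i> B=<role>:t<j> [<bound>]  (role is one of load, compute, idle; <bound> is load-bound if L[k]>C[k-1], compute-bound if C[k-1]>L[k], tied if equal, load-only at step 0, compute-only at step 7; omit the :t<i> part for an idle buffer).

  0. 5=5c; end=5; A:t0 B:-
  1. max(8,9)=9c; end=14; A:t0 B:t1
  2. max(9,7)=9c; end=23; A:t2 B:t1
  3. max(4,6)=6c; end=29; A:t2 B:t3
  4. max(2,2)=2c; end=31; A:t4 B:t3
  5. max(6,7)=7c; end=38; A:t4 B:t5
  6. max(2,7)=7c; end=45; A:t6 B:t5
  7. 5=5c; end=50; A:t6 B:t5

step 4: A=load:t4 B=compute:t3 [tied]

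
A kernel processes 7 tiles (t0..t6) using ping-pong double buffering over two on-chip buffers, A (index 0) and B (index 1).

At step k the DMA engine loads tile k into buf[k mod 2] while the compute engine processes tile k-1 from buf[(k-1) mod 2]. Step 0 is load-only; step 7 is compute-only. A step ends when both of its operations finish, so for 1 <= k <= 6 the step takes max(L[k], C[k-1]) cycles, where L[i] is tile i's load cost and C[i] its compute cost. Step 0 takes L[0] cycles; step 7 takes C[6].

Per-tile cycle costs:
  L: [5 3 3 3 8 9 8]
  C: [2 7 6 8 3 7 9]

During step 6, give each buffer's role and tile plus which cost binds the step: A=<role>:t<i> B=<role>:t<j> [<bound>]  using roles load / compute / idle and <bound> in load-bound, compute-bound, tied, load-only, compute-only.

k=0 load=t0/5c comp=- wait=5 total=5
k=1 load=t1/3c comp=t0/2c wait=3 total=8
k=2 load=t2/3c comp=t1/7c wait=7 total=15
k=3 load=t3/3c comp=t2/6c wait=6 total=21
k=4 load=t4/8c comp=t3/8c wait=8 total=29
k=5 load=t5/9c comp=t4/3c wait=9 total=38
k=6 load=t6/8c comp=t5/7c wait=8 total=46
k=7 load=- comp=t6/9c wait=9 total=55

step 6: A=load:t6 B=compute:t5 [load-bound]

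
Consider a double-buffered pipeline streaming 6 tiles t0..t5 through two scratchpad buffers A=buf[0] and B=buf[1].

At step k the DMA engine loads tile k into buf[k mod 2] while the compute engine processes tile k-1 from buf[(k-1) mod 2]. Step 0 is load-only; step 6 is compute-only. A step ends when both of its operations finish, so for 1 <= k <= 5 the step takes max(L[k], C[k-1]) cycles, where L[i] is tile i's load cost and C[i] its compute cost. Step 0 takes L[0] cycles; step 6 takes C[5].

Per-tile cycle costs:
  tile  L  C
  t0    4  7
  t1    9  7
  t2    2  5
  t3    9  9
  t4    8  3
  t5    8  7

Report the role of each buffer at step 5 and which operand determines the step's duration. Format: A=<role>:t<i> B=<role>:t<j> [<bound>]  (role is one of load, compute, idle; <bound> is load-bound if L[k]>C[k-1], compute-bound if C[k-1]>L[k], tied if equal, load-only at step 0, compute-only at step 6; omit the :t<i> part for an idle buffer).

step 5: A=compute:t4 B=load:t5 [load-bound]

step 0: L[0]=4 → dur=4, Σ=4 | A=load:t0 B=idle [load-only]
step 1: L[1]=9 C[0]=7 → dur=9, Σ=13 | A=compute:t0 B=load:t1 [load-bound]
step 2: L[2]=2 C[1]=7 → dur=7, Σ=20 | A=load:t2 B=compute:t1 [compute-bound]
step 3: L[3]=9 C[2]=5 → dur=9, Σ=29 | A=compute:t2 B=load:t3 [load-bound]
step 4: L[4]=8 C[3]=9 → dur=9, Σ=38 | A=load:t4 B=compute:t3 [compute-bound]
step 5: L[5]=8 C[4]=3 → dur=8, Σ=46 | A=compute:t4 B=load:t5 [load-bound]
step 6: C[5]=7 → dur=7, Σ=53 | A=idle B=compute:t5 [compute-only]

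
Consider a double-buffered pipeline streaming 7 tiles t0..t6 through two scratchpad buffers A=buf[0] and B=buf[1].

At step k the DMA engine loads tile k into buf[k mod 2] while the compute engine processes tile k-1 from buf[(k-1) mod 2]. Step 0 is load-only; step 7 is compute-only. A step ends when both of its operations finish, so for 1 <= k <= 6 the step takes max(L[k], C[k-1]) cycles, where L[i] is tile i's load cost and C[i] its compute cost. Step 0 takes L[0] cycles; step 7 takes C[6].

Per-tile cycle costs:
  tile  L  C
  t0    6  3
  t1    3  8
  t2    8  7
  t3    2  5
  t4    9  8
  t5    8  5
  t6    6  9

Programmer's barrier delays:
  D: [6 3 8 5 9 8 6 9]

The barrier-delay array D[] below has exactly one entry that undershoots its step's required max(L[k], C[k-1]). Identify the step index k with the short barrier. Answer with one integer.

[0] required=L[0]=6=6 vs D=6 ok
[1] required=max(L[1]=3,C[0]=3)=3 vs D=3 ok
[2] required=max(L[2]=8,C[1]=8)=8 vs D=8 ok
[3] required=max(L[3]=2,C[2]=7)=7 vs D=5 SHORT
[4] required=max(L[4]=9,C[3]=5)=9 vs D=9 ok
[5] required=max(L[5]=8,C[4]=8)=8 vs D=8 ok
[6] required=max(L[6]=6,C[5]=5)=6 vs D=6 ok
[7] required=C[6]=9=9 vs D=9 ok

hazard at step 3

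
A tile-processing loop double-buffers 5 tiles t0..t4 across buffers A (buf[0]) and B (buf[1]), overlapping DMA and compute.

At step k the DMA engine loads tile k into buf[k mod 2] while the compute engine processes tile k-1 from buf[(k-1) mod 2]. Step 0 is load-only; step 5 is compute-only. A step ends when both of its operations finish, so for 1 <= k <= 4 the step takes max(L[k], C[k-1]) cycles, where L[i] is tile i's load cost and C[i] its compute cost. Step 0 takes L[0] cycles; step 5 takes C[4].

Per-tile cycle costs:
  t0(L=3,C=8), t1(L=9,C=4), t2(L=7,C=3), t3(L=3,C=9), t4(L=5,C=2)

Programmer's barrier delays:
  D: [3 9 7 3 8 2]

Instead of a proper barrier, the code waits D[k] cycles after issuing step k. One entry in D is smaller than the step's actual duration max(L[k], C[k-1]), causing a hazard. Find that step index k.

k=0 barrier L[0]=3→3c, D[0]=3 ok
k=1 barrier max(L[1]=9,C[0]=8)→9c, D[1]=9 ok
k=2 barrier max(L[2]=7,C[1]=4)→7c, D[2]=7 ok
k=3 barrier max(L[3]=3,C[2]=3)→3c, D[3]=3 ok
k=4 barrier max(L[4]=5,C[3]=9)→9c, D[4]=8 SHORT
k=5 barrier C[4]=2→2c, D[5]=2 ok

hazard at step 4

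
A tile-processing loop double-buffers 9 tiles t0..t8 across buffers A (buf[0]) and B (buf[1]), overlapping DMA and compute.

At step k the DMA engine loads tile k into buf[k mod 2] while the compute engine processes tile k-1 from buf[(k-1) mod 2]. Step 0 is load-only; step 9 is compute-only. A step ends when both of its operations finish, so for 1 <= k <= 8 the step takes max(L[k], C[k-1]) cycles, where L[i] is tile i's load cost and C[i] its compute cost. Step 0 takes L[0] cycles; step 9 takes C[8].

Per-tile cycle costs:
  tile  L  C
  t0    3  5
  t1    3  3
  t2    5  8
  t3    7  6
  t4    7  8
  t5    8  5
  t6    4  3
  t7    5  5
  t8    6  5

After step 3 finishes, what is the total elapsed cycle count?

  0. 3=3c; end=3; A:t0 B:-
  1. max(3,5)=5c; end=8; A:t0 B:t1
  2. max(5,3)=5c; end=13; A:t2 B:t1
  3. max(7,8)=8c; end=21; A:t2 B:t3
  4. max(7,6)=7c; end=28; A:t4 B:t3
  5. max(8,8)=8c; end=36; A:t4 B:t5
  6. max(4,5)=5c; end=41; A:t6 B:t5
  7. max(5,3)=5c; end=46; A:t6 B:t7
  8. max(6,5)=6c; end=52; A:t8 B:t7
  9. 5=5c; end=57; A:t8 B:t7

end_cycle[3] = 21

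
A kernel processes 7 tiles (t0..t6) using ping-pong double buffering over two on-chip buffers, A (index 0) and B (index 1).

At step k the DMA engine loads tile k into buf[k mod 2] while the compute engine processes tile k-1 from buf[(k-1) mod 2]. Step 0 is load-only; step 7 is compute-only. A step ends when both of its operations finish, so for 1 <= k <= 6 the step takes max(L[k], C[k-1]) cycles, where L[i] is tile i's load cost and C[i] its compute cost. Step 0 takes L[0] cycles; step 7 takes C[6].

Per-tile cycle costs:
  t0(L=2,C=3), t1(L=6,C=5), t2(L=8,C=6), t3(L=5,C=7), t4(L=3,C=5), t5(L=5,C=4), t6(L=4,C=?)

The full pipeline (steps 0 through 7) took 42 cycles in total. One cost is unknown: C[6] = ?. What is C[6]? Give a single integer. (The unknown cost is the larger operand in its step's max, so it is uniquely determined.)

C[6] = 4

step 0 → dur = L[0]=2 = 2
step 1 → dur = max(L[1]=6, C[0]=3) = 6
step 2 → dur = max(L[2]=8, C[1]=5) = 8
step 3 → dur = max(L[3]=5, C[2]=6) = 6
step 4 → dur = max(L[4]=3, C[3]=7) = 7
step 5 → dur = max(L[5]=5, C[4]=5) = 5
step 6 → dur = max(L[6]=4, C[5]=4) = 4
step 7 → dur = C[6]=? = C[6]  (unknown; binding)
sum of known step durations = 38
dur[7] = total - known = 42 - 38 = 4
C[6] is the binding max in step 7, so C[6] = dur[7] = 4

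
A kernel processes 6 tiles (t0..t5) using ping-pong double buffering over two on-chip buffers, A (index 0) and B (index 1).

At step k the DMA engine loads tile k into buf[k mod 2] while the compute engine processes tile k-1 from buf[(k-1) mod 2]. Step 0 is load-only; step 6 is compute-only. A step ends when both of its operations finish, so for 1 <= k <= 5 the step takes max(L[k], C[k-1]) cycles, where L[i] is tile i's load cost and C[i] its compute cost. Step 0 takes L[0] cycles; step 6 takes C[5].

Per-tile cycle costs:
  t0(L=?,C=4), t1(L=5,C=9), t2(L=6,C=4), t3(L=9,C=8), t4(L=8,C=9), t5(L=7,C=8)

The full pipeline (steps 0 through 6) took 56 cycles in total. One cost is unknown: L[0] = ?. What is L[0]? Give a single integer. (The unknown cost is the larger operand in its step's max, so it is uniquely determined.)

L[0] = 8

step 0: dur = L[0]=? = L[0]  (unknown; binding)
step 1: dur = max(L[1]=5, C[0]=4) = 5
step 2: dur = max(L[2]=6, C[1]=9) = 9
step 3: dur = max(L[3]=9, C[2]=4) = 9
step 4: dur = max(L[4]=8, C[3]=8) = 8
step 5: dur = max(L[5]=7, C[4]=9) = 9
step 6: dur = C[5]=8 = 8
sum of known step durations = 48
dur[0] = total - known = 56 - 48 = 8
L[0] is the binding max in step 0, so L[0] = dur[0] = 8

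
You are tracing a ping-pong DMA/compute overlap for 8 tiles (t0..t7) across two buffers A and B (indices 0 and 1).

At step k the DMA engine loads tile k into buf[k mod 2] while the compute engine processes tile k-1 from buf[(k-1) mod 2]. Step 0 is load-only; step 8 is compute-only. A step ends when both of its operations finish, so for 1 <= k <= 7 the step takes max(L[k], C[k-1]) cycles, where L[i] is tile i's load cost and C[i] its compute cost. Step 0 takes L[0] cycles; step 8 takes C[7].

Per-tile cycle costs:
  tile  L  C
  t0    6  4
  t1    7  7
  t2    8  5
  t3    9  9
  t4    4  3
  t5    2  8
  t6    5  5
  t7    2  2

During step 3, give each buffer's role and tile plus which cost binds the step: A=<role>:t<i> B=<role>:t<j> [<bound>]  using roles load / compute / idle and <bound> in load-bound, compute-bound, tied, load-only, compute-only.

[0] DMA t0→A (6c) ∥ CU idle ⇒ 6c, clock 6
[1] DMA t1→B (7c) ∥ CU A:t0 (4c) ⇒ 7c, clock 13
[2] DMA t2→A (8c) ∥ CU B:t1 (7c) ⇒ 8c, clock 21
[3] DMA t3→B (9c) ∥ CU A:t2 (5c) ⇒ 9c, clock 30
[4] DMA t4→A (4c) ∥ CU B:t3 (9c) ⇒ 9c, clock 39
[5] DMA t5→B (2c) ∥ CU A:t4 (3c) ⇒ 3c, clock 42
[6] DMA t6→A (5c) ∥ CU B:t5 (8c) ⇒ 8c, clock 50
[7] DMA t7→B (2c) ∥ CU A:t6 (5c) ⇒ 5c, clock 55
[8] DMA idle ∥ CU B:t7 (2c) ⇒ 2c, clock 57

step 3: A=compute:t2 B=load:t3 [load-bound]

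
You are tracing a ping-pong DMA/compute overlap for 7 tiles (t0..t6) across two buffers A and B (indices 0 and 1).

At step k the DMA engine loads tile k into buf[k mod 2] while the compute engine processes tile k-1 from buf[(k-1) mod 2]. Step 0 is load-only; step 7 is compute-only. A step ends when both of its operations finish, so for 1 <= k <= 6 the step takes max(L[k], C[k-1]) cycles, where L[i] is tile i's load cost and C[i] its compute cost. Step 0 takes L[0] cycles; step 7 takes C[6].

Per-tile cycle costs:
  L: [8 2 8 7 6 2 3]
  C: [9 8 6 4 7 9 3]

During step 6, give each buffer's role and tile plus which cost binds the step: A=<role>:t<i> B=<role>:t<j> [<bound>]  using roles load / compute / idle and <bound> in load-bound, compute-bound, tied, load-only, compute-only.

step 6: A=load:t6 B=compute:t5 [compute-bound]

[0] DMA t0→A (8c) ∥ CU idle ⇒ 8c, clock 8
[1] DMA t1→B (2c) ∥ CU A:t0 (9c) ⇒ 9c, clock 17
[2] DMA t2→A (8c) ∥ CU B:t1 (8c) ⇒ 8c, clock 25
[3] DMA t3→B (7c) ∥ CU A:t2 (6c) ⇒ 7c, clock 32
[4] DMA t4→A (6c) ∥ CU B:t3 (4c) ⇒ 6c, clock 38
[5] DMA t5→B (2c) ∥ CU A:t4 (7c) ⇒ 7c, clock 45
[6] DMA t6→A (3c) ∥ CU B:t5 (9c) ⇒ 9c, clock 54
[7] DMA idle ∥ CU A:t6 (3c) ⇒ 3c, clock 57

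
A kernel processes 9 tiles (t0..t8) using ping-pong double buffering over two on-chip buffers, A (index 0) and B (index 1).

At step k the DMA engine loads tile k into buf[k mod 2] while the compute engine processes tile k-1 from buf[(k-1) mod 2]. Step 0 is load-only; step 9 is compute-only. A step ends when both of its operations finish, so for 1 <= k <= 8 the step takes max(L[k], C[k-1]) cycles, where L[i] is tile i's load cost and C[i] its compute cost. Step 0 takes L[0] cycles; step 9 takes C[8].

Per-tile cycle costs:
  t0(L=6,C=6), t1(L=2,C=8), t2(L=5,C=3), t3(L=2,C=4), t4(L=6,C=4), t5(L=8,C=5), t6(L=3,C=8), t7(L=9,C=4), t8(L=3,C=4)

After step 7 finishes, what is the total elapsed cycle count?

k=0 load=t0/6c comp=- wait=6 total=6
k=1 load=t1/2c comp=t0/6c wait=6 total=12
k=2 load=t2/5c comp=t1/8c wait=8 total=20
k=3 load=t3/2c comp=t2/3c wait=3 total=23
k=4 load=t4/6c comp=t3/4c wait=6 total=29
k=5 load=t5/8c comp=t4/4c wait=8 total=37
k=6 load=t6/3c comp=t5/5c wait=5 total=42
k=7 load=t7/9c comp=t6/8c wait=9 total=51
k=8 load=t8/3c comp=t7/4c wait=4 total=55
k=9 load=- comp=t8/4c wait=4 total=59

end_cycle[7] = 51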